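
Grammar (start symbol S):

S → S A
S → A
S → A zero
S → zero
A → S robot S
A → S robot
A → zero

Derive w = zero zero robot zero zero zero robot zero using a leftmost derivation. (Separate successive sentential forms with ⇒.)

S ⇒ A zero ⇒ S robot zero ⇒ S A robot zero ⇒ S A A robot zero ⇒ A A A robot zero ⇒ S robot S A A robot zero ⇒ S A robot S A A robot zero ⇒ zero A robot S A A robot zero ⇒ zero zero robot S A A robot zero ⇒ zero zero robot zero A A robot zero ⇒ zero zero robot zero zero A robot zero ⇒ zero zero robot zero zero zero robot zero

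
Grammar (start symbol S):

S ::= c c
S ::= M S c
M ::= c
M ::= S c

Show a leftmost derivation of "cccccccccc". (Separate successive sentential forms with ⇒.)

S ⇒ MSc   [S ::= M S c]
MSc ⇒ cSc   [M ::= c]
cSc ⇒ cMScc   [S ::= M S c]
cMScc ⇒ cScScc   [M ::= S c]
cScScc ⇒ cMSccScc   [S ::= M S c]
cMSccScc ⇒ ccSccScc   [M ::= c]
ccSccScc ⇒ ccccccScc   [S ::= c c]
ccccccScc ⇒ cccccccccc   [S ::= c c]

S ⇒ MSc ⇒ cSc ⇒ cMScc ⇒ cScScc ⇒ cMSccScc ⇒ ccSccScc ⇒ ccccccScc ⇒ cccccccccc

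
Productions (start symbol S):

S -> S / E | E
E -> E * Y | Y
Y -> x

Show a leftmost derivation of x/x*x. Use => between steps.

S => S/E   [S -> S / E]
S/E => E/E   [S -> E]
E/E => Y/E   [E -> Y]
Y/E => x/E   [Y -> x]
x/E => x/E*Y   [E -> E * Y]
x/E*Y => x/Y*Y   [E -> Y]
x/Y*Y => x/x*Y   [Y -> x]
x/x*Y => x/x*x   [Y -> x]

S=>S/E=>E/E=>Y/E=>x/E=>x/E*Y=>x/Y*Y=>x/x*Y=>x/x*x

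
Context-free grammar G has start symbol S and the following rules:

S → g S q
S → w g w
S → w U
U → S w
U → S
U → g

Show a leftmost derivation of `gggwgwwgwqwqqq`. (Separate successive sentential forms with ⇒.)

S⇒gSq⇒ggSqq⇒gggSqqq⇒gggwUqqq⇒gggwSwqqq⇒gggwgSqwqqq⇒gggwgwUqwqqq⇒gggwgwSqwqqq⇒gggwgwwgwqwqqq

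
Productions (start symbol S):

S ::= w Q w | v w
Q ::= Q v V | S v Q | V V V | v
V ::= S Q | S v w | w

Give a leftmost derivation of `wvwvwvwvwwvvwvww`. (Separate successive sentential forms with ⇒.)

S ⇒ wQw   [S ::= w Q w]
wQw ⇒ wSvQw   [Q ::= S v Q]
wSvQw ⇒ wvwvQw   [S ::= v w]
wvwvQw ⇒ wvwvQvVw   [Q ::= Q v V]
wvwvQvVw ⇒ wvwvVVVvVw   [Q ::= V V V]
wvwvVVVvVw ⇒ wvwvwVVvVw   [V ::= w]
wvwvwVVvVw ⇒ wvwvwSvwVvVw   [V ::= S v w]
wvwvwSvwVvVw ⇒ wvwvwvwvwVvVw   [S ::= v w]
wvwvwvwvwVvVw ⇒ wvwvwvwvwwvVw   [V ::= w]
wvwvwvwvwwvVw ⇒ wvwvwvwvwwvSvww   [V ::= S v w]
wvwvwvwvwwvSvww ⇒ wvwvwvwvwwvvwvww   [S ::= v w]

S⇒wQw⇒wSvQw⇒wvwvQw⇒wvwvQvVw⇒wvwvVVVvVw⇒wvwvwVVvVw⇒wvwvwSvwVvVw⇒wvwvwvwvwVvVw⇒wvwvwvwvwwvVw⇒wvwvwvwvwwvSvww⇒wvwvwvwvwwvvwvww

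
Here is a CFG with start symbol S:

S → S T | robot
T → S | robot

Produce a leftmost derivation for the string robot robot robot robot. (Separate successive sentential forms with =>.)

S => S T   [S → S T]
S T => S T T   [S → S T]
S T T => robot T T   [S → robot]
robot T T => robot S T   [T → S]
robot S T => robot S T T   [S → S T]
robot S T T => robot robot T T   [S → robot]
robot robot T T => robot robot S T   [T → S]
robot robot S T => robot robot robot T   [S → robot]
robot robot robot T => robot robot robot robot   [T → robot]

S => S T => S T T => robot T T => robot S T => robot S T T => robot robot T T => robot robot S T => robot robot robot T => robot robot robot robot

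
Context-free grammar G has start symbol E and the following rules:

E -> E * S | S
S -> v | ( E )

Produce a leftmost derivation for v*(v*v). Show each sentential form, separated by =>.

E=>E*S=>S*S=>v*S=>v*(E)=>v*(E*S)=>v*(S*S)=>v*(v*S)=>v*(v*v)

E => E*S   [E -> E * S]
E*S => S*S   [E -> S]
S*S => v*S   [S -> v]
v*S => v*(E)   [S -> ( E )]
v*(E) => v*(E*S)   [E -> E * S]
v*(E*S) => v*(S*S)   [E -> S]
v*(S*S) => v*(v*S)   [S -> v]
v*(v*S) => v*(v*v)   [S -> v]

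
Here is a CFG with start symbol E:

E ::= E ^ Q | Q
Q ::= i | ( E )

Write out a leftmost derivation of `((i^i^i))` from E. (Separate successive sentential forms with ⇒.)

E⇒Q⇒(E)⇒(Q)⇒((E))⇒((E^Q))⇒((E^Q^Q))⇒((Q^Q^Q))⇒((i^Q^Q))⇒((i^i^Q))⇒((i^i^i))

E ⇒ Q   [E ::= Q]
Q ⇒ (E)   [Q ::= ( E )]
(E) ⇒ (Q)   [E ::= Q]
(Q) ⇒ ((E))   [Q ::= ( E )]
((E)) ⇒ ((E^Q))   [E ::= E ^ Q]
((E^Q)) ⇒ ((E^Q^Q))   [E ::= E ^ Q]
((E^Q^Q)) ⇒ ((Q^Q^Q))   [E ::= Q]
((Q^Q^Q)) ⇒ ((i^Q^Q))   [Q ::= i]
((i^Q^Q)) ⇒ ((i^i^Q))   [Q ::= i]
((i^i^Q)) ⇒ ((i^i^i))   [Q ::= i]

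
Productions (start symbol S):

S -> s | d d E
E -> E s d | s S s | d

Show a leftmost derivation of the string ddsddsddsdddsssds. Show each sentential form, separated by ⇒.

S⇒ddE⇒ddsSs⇒ddsddEs⇒ddsddEsds⇒ddsddsSssds⇒ddsddsddEssds⇒ddsddsddsSsssds⇒ddsddsddsddEsssds⇒ddsddsddsdddsssds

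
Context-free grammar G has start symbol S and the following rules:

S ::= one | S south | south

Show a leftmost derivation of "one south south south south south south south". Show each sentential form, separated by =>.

S => S south => S south south => S south south south => S south south south south => S south south south south south => S south south south south south south => S south south south south south south south => one south south south south south south south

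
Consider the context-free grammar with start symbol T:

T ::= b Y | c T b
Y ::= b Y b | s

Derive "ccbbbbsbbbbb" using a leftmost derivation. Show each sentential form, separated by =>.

T=>cTb=>ccTbb=>ccbYbb=>ccbbYbbb=>ccbbbYbbbb=>ccbbbbYbbbbb=>ccbbbbsbbbbb

T => cTb   [T ::= c T b]
cTb => ccTbb   [T ::= c T b]
ccTbb => ccbYbb   [T ::= b Y]
ccbYbb => ccbbYbbb   [Y ::= b Y b]
ccbbYbbb => ccbbbYbbbb   [Y ::= b Y b]
ccbbbYbbbb => ccbbbbYbbbbb   [Y ::= b Y b]
ccbbbbYbbbbb => ccbbbbsbbbbb   [Y ::= s]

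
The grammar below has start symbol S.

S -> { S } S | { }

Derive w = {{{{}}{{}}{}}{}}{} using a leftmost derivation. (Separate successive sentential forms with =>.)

S => {S}S => {{S}S}S => {{{S}S}S}S => {{{{}}S}S}S => {{{{}}{S}S}S}S => {{{{}}{{}}S}S}S => {{{{}}{{}}{}}S}S => {{{{}}{{}}{}}{}}S => {{{{}}{{}}{}}{}}{}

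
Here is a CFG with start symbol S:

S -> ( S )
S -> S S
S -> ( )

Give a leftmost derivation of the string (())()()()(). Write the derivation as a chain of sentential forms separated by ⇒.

S ⇒ SS   [S -> S S]
SS ⇒ SSS   [S -> S S]
SSS ⇒ SSSS   [S -> S S]
SSSS ⇒ (S)SSS   [S -> ( S )]
(S)SSS ⇒ (())SSS   [S -> ( )]
(())SSS ⇒ (())SSSS   [S -> S S]
(())SSSS ⇒ (())()SSS   [S -> ( )]
(())()SSS ⇒ (())()()SS   [S -> ( )]
(())()()SS ⇒ (())()()()S   [S -> ( )]
(())()()()S ⇒ (())()()()()   [S -> ( )]

S ⇒ SS ⇒ SSS ⇒ SSSS ⇒ (S)SSS ⇒ (())SSS ⇒ (())SSSS ⇒ (())()SSS ⇒ (())()()SS ⇒ (())()()()S ⇒ (())()()()()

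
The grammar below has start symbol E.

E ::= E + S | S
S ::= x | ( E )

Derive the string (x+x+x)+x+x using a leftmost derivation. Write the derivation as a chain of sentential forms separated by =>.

E => E+S => E+S+S => S+S+S => (E)+S+S => (E+S)+S+S => (E+S+S)+S+S => (S+S+S)+S+S => (x+S+S)+S+S => (x+x+S)+S+S => (x+x+x)+S+S => (x+x+x)+x+S => (x+x+x)+x+x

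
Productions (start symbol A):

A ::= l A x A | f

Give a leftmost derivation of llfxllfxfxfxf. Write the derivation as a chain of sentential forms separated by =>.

A=>lAxA=>llAxAxA=>llfxAxA=>llfxlAxAxA=>llfxllAxAxAxA=>llfxllfxAxAxA=>llfxllfxfxAxA=>llfxllfxfxfxA=>llfxllfxfxfxf

A => lAxA   [A ::= l A x A]
lAxA => llAxAxA   [A ::= l A x A]
llAxAxA => llfxAxA   [A ::= f]
llfxAxA => llfxlAxAxA   [A ::= l A x A]
llfxlAxAxA => llfxllAxAxAxA   [A ::= l A x A]
llfxllAxAxAxA => llfxllfxAxAxA   [A ::= f]
llfxllfxAxAxA => llfxllfxfxAxA   [A ::= f]
llfxllfxfxAxA => llfxllfxfxfxA   [A ::= f]
llfxllfxfxfxA => llfxllfxfxfxf   [A ::= f]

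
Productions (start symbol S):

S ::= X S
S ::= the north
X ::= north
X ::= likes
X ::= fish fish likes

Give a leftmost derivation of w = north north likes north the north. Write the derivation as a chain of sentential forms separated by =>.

S => X S => north S => north X S => north north S => north north X S => north north likes S => north north likes X S => north north likes north S => north north likes north the north

S => X S   [S ::= X S]
X S => north S   [X ::= north]
north S => north X S   [S ::= X S]
north X S => north north S   [X ::= north]
north north S => north north X S   [S ::= X S]
north north X S => north north likes S   [X ::= likes]
north north likes S => north north likes X S   [S ::= X S]
north north likes X S => north north likes north S   [X ::= north]
north north likes north S => north north likes north the north   [S ::= the north]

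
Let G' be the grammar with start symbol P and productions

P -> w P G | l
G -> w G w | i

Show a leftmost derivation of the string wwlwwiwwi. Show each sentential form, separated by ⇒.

P⇒wPG⇒wwPGG⇒wwlGG⇒wwlwGwG⇒wwlwwGwwG⇒wwlwwiwwG⇒wwlwwiwwi

P ⇒ wPG   [P -> w P G]
wPG ⇒ wwPGG   [P -> w P G]
wwPGG ⇒ wwlGG   [P -> l]
wwlGG ⇒ wwlwGwG   [G -> w G w]
wwlwGwG ⇒ wwlwwGwwG   [G -> w G w]
wwlwwGwwG ⇒ wwlwwiwwG   [G -> i]
wwlwwiwwG ⇒ wwlwwiwwi   [G -> i]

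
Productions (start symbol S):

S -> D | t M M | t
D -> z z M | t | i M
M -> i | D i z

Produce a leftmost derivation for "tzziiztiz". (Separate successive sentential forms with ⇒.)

S ⇒ tMM ⇒ tDizM ⇒ tzzMizM ⇒ tzziizM ⇒ tzziizDiz ⇒ tzziiztiz

S ⇒ tMM   [S -> t M M]
tMM ⇒ tDizM   [M -> D i z]
tDizM ⇒ tzzMizM   [D -> z z M]
tzzMizM ⇒ tzziizM   [M -> i]
tzziizM ⇒ tzziizDiz   [M -> D i z]
tzziizDiz ⇒ tzziiztiz   [D -> t]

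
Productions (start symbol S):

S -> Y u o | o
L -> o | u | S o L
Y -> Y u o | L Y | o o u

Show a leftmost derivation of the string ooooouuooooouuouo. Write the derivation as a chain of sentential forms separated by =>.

S => Yuo   [S -> Y u o]
Yuo => Yuouo   [Y -> Y u o]
Yuouo => LYuouo   [Y -> L Y]
LYuouo => SoLYuouo   [L -> S o L]
SoLYuouo => ooLYuouo   [S -> o]
ooLYuouo => ooSoLYuouo   [L -> S o L]
ooSoLYuouo => ooYuooLYuouo   [S -> Y u o]
ooYuooLYuouo => ooLYuooLYuouo   [Y -> L Y]
ooLYuooLYuouo => oooYuooLYuouo   [L -> o]
oooYuooLYuouo => ooooouuooLYuouo   [Y -> o o u]
ooooouuooLYuouo => ooooouuoooYuouo   [L -> o]
ooooouuoooYuouo => ooooouuooooouuouo   [Y -> o o u]

S => Yuo => Yuouo => LYuouo => SoLYuouo => ooLYuouo => ooSoLYuouo => ooYuooLYuouo => ooLYuooLYuouo => oooYuooLYuouo => ooooouuooLYuouo => ooooouuoooYuouo => ooooouuooooouuouo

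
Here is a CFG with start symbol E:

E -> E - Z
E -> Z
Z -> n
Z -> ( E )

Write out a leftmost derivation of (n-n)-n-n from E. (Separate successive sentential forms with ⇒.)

E ⇒ E-Z ⇒ E-Z-Z ⇒ Z-Z-Z ⇒ (E)-Z-Z ⇒ (E-Z)-Z-Z ⇒ (Z-Z)-Z-Z ⇒ (n-Z)-Z-Z ⇒ (n-n)-Z-Z ⇒ (n-n)-n-Z ⇒ (n-n)-n-n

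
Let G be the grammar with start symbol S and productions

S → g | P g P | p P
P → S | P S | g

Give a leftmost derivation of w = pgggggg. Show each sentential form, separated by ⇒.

S ⇒ PgP ⇒ SgP ⇒ pPgP ⇒ pPSgP ⇒ pPSSgP ⇒ pPSSSgP ⇒ pSSSSgP ⇒ pgSSSgP ⇒ pggSSgP ⇒ pgggSgP ⇒ pgggggP ⇒ pgggggg

S ⇒ PgP   [S → P g P]
PgP ⇒ SgP   [P → S]
SgP ⇒ pPgP   [S → p P]
pPgP ⇒ pPSgP   [P → P S]
pPSgP ⇒ pPSSgP   [P → P S]
pPSSgP ⇒ pPSSSgP   [P → P S]
pPSSSgP ⇒ pSSSSgP   [P → S]
pSSSSgP ⇒ pgSSSgP   [S → g]
pgSSSgP ⇒ pggSSgP   [S → g]
pggSSgP ⇒ pgggSgP   [S → g]
pgggSgP ⇒ pgggggP   [S → g]
pgggggP ⇒ pgggggg   [P → g]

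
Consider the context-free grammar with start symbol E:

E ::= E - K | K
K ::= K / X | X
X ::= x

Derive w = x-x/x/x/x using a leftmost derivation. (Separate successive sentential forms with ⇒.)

E ⇒ E-K   [E ::= E - K]
E-K ⇒ K-K   [E ::= K]
K-K ⇒ X-K   [K ::= X]
X-K ⇒ x-K   [X ::= x]
x-K ⇒ x-K/X   [K ::= K / X]
x-K/X ⇒ x-K/X/X   [K ::= K / X]
x-K/X/X ⇒ x-K/X/X/X   [K ::= K / X]
x-K/X/X/X ⇒ x-X/X/X/X   [K ::= X]
x-X/X/X/X ⇒ x-x/X/X/X   [X ::= x]
x-x/X/X/X ⇒ x-x/x/X/X   [X ::= x]
x-x/x/X/X ⇒ x-x/x/x/X   [X ::= x]
x-x/x/x/X ⇒ x-x/x/x/x   [X ::= x]

E ⇒ E-K ⇒ K-K ⇒ X-K ⇒ x-K ⇒ x-K/X ⇒ x-K/X/X ⇒ x-K/X/X/X ⇒ x-X/X/X/X ⇒ x-x/X/X/X ⇒ x-x/x/X/X ⇒ x-x/x/x/X ⇒ x-x/x/x/x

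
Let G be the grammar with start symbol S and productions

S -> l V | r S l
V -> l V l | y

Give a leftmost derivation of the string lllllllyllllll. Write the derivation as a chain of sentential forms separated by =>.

S=>lV=>llVl=>lllVll=>llllVlll=>lllllVllll=>llllllVlllll=>lllllllVllllll=>lllllllyllllll

S => lV   [S -> l V]
lV => llVl   [V -> l V l]
llVl => lllVll   [V -> l V l]
lllVll => llllVlll   [V -> l V l]
llllVlll => lllllVllll   [V -> l V l]
lllllVllll => llllllVlllll   [V -> l V l]
llllllVlllll => lllllllVllllll   [V -> l V l]
lllllllVllllll => lllllllyllllll   [V -> y]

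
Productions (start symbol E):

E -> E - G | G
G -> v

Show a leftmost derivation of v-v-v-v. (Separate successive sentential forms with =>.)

E => E-G => E-G-G => E-G-G-G => G-G-G-G => v-G-G-G => v-v-G-G => v-v-v-G => v-v-v-v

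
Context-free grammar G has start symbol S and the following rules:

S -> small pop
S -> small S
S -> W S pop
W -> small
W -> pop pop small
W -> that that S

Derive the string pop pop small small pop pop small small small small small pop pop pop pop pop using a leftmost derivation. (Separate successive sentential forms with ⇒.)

S ⇒ W S pop ⇒ pop pop small S pop ⇒ pop pop small W S pop pop ⇒ pop pop small small S pop pop ⇒ pop pop small small W S pop pop pop ⇒ pop pop small small pop pop small S pop pop pop ⇒ pop pop small small pop pop small small S pop pop pop ⇒ pop pop small small pop pop small small small S pop pop pop ⇒ pop pop small small pop pop small small small W S pop pop pop pop ⇒ pop pop small small pop pop small small small small S pop pop pop pop ⇒ pop pop small small pop pop small small small small small pop pop pop pop pop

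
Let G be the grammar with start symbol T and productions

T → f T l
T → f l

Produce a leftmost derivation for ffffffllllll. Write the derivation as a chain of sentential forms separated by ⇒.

T ⇒ fTl ⇒ ffTll ⇒ fffTlll ⇒ ffffTllll ⇒ fffffTlllll ⇒ ffffffllllll

T ⇒ fTl   [T → f T l]
fTl ⇒ ffTll   [T → f T l]
ffTll ⇒ fffTlll   [T → f T l]
fffTlll ⇒ ffffTllll   [T → f T l]
ffffTllll ⇒ fffffTlllll   [T → f T l]
fffffTlllll ⇒ ffffffllllll   [T → f l]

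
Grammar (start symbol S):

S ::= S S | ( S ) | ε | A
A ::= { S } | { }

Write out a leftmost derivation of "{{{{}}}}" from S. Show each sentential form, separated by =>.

S => A => {S} => {A} => {{S}} => {{A}} => {{{S}}} => {{{A}}} => {{{{S}}}} => {{{{}}}}

S => A   [S ::= A]
A => {S}   [A ::= { S }]
{S} => {A}   [S ::= A]
{A} => {{S}}   [A ::= { S }]
{{S}} => {{A}}   [S ::= A]
{{A}} => {{{S}}}   [A ::= { S }]
{{{S}}} => {{{A}}}   [S ::= A]
{{{A}}} => {{{{S}}}}   [A ::= { S }]
{{{{S}}}} => {{{{}}}}   [S ::= ε]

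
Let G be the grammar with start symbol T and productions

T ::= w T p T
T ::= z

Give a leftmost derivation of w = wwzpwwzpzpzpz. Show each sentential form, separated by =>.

T => wTpT => wwTpTpT => wwzpTpT => wwzpwTpTpT => wwzpwwTpTpTpT => wwzpwwzpTpTpT => wwzpwwzpzpTpT => wwzpwwzpzpzpT => wwzpwwzpzpzpz

T => wTpT   [T ::= w T p T]
wTpT => wwTpTpT   [T ::= w T p T]
wwTpTpT => wwzpTpT   [T ::= z]
wwzpTpT => wwzpwTpTpT   [T ::= w T p T]
wwzpwTpTpT => wwzpwwTpTpTpT   [T ::= w T p T]
wwzpwwTpTpTpT => wwzpwwzpTpTpT   [T ::= z]
wwzpwwzpTpTpT => wwzpwwzpzpTpT   [T ::= z]
wwzpwwzpzpTpT => wwzpwwzpzpzpT   [T ::= z]
wwzpwwzpzpzpT => wwzpwwzpzpzpz   [T ::= z]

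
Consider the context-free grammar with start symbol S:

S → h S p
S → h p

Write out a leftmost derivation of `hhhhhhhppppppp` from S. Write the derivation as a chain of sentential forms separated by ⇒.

S ⇒ hSp   [S → h S p]
hSp ⇒ hhSpp   [S → h S p]
hhSpp ⇒ hhhSppp   [S → h S p]
hhhSppp ⇒ hhhhSpppp   [S → h S p]
hhhhSpppp ⇒ hhhhhSppppp   [S → h S p]
hhhhhSppppp ⇒ hhhhhhSpppppp   [S → h S p]
hhhhhhSpppppp ⇒ hhhhhhhppppppp   [S → h p]

S ⇒ hSp ⇒ hhSpp ⇒ hhhSppp ⇒ hhhhSpppp ⇒ hhhhhSppppp ⇒ hhhhhhSpppppp ⇒ hhhhhhhppppppp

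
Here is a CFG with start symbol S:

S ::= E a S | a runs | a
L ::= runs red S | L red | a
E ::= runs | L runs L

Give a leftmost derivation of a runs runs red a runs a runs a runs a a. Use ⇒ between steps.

S ⇒ E a S ⇒ L runs L a S ⇒ a runs L a S ⇒ a runs runs red S a S ⇒ a runs runs red a runs a S ⇒ a runs runs red a runs a E a S ⇒ a runs runs red a runs a runs a S ⇒ a runs runs red a runs a runs a E a S ⇒ a runs runs red a runs a runs a runs a S ⇒ a runs runs red a runs a runs a runs a a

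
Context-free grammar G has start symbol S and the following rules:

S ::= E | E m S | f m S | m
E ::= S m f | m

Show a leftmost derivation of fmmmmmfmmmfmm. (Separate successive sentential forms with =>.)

S => EmS   [S ::= E m S]
EmS => SmfmS   [E ::= S m f]
SmfmS => EmSmfmS   [S ::= E m S]
EmSmfmS => SmfmSmfmS   [E ::= S m f]
SmfmSmfmS => fmSmfmSmfmS   [S ::= f m S]
fmSmfmSmfmS => fmEmSmfmSmfmS   [S ::= E m S]
fmEmSmfmSmfmS => fmmmSmfmSmfmS   [E ::= m]
fmmmSmfmSmfmS => fmmmmmfmSmfmS   [S ::= m]
fmmmmmfmSmfmS => fmmmmmfmmmfmS   [S ::= m]
fmmmmmfmmmfmS => fmmmmmfmmmfmm   [S ::= m]

S => EmS => SmfmS => EmSmfmS => SmfmSmfmS => fmSmfmSmfmS => fmEmSmfmSmfmS => fmmmSmfmSmfmS => fmmmmmfmSmfmS => fmmmmmfmmmfmS => fmmmmmfmmmfmm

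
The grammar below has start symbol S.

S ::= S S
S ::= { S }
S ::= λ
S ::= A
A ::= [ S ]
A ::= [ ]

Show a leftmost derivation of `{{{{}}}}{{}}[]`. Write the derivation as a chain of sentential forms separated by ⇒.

S ⇒ SS ⇒ {S}S ⇒ {{S}}S ⇒ {{{S}}}S ⇒ {{{{S}}}}S ⇒ {{{{}}}}S ⇒ {{{{}}}}SS ⇒ {{{{}}}}{S}S ⇒ {{{{}}}}{{S}}S ⇒ {{{{}}}}{{}}S ⇒ {{{{}}}}{{}}A ⇒ {{{{}}}}{{}}[]

S ⇒ SS   [S ::= S S]
SS ⇒ {S}S   [S ::= { S }]
{S}S ⇒ {{S}}S   [S ::= { S }]
{{S}}S ⇒ {{{S}}}S   [S ::= { S }]
{{{S}}}S ⇒ {{{{S}}}}S   [S ::= { S }]
{{{{S}}}}S ⇒ {{{{}}}}S   [S ::= λ]
{{{{}}}}S ⇒ {{{{}}}}SS   [S ::= S S]
{{{{}}}}SS ⇒ {{{{}}}}{S}S   [S ::= { S }]
{{{{}}}}{S}S ⇒ {{{{}}}}{{S}}S   [S ::= { S }]
{{{{}}}}{{S}}S ⇒ {{{{}}}}{{}}S   [S ::= λ]
{{{{}}}}{{}}S ⇒ {{{{}}}}{{}}A   [S ::= A]
{{{{}}}}{{}}A ⇒ {{{{}}}}{{}}[]   [A ::= [ ]]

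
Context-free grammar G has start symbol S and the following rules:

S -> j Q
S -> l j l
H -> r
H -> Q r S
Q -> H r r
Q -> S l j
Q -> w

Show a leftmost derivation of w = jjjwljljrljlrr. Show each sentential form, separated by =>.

S => jQ => jHrr => jQrSrr => jSljrSrr => jjQljrSrr => jjSljljrSrr => jjjQljljrSrr => jjjwljljrSrr => jjjwljljrljlrr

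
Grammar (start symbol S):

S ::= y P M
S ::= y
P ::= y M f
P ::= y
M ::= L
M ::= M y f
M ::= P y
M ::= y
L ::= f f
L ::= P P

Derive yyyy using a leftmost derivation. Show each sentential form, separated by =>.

S => yPM => yyM => yyL => yyPP => yyyP => yyyy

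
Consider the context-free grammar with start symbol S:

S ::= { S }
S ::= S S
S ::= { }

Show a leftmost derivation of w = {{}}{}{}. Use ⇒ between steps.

S ⇒ SS ⇒ SSS ⇒ {S}SS ⇒ {{}}SS ⇒ {{}}{}S ⇒ {{}}{}{}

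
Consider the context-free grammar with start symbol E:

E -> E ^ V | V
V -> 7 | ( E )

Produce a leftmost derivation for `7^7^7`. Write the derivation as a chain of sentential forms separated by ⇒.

E⇒E^V⇒E^V^V⇒V^V^V⇒7^V^V⇒7^7^V⇒7^7^7

E ⇒ E^V   [E -> E ^ V]
E^V ⇒ E^V^V   [E -> E ^ V]
E^V^V ⇒ V^V^V   [E -> V]
V^V^V ⇒ 7^V^V   [V -> 7]
7^V^V ⇒ 7^7^V   [V -> 7]
7^7^V ⇒ 7^7^7   [V -> 7]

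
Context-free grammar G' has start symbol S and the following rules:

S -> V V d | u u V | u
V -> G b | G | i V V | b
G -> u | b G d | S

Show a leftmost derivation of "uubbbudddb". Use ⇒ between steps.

S ⇒ uuV   [S -> u u V]
uuV ⇒ uuGb   [V -> G b]
uuGb ⇒ uubGdb   [G -> b G d]
uubGdb ⇒ uubbGddb   [G -> b G d]
uubbGddb ⇒ uubbbGdddb   [G -> b G d]
uubbbGdddb ⇒ uubbbudddb   [G -> u]

S⇒uuV⇒uuGb⇒uubGdb⇒uubbGddb⇒uubbbGdddb⇒uubbbudddb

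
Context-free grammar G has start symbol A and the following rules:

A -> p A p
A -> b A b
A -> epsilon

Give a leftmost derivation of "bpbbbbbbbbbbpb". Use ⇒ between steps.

A⇒bAb⇒bpApb⇒bpbAbpb⇒bpbbAbbpb⇒bpbbbAbbbpb⇒bpbbbbAbbbbpb⇒bpbbbbbAbbbbbpb⇒bpbbbbbbbbbbpb

A ⇒ bAb   [A -> b A b]
bAb ⇒ bpApb   [A -> p A p]
bpApb ⇒ bpbAbpb   [A -> b A b]
bpbAbpb ⇒ bpbbAbbpb   [A -> b A b]
bpbbAbbpb ⇒ bpbbbAbbbpb   [A -> b A b]
bpbbbAbbbpb ⇒ bpbbbbAbbbbpb   [A -> b A b]
bpbbbbAbbbbpb ⇒ bpbbbbbAbbbbbpb   [A -> b A b]
bpbbbbbAbbbbbpb ⇒ bpbbbbbbbbbbpb   [A -> epsilon]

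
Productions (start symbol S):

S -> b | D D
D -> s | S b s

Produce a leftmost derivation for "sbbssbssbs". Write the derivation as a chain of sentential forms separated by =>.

S => DD => sD => sSbs => sDDbs => sSbsDbs => sDDbsDbs => sSbsDbsDbs => sbbsDbsDbs => sbbssbsDbs => sbbssbssbs

S => DD   [S -> D D]
DD => sD   [D -> s]
sD => sSbs   [D -> S b s]
sSbs => sDDbs   [S -> D D]
sDDbs => sSbsDbs   [D -> S b s]
sSbsDbs => sDDbsDbs   [S -> D D]
sDDbsDbs => sSbsDbsDbs   [D -> S b s]
sSbsDbsDbs => sbbsDbsDbs   [S -> b]
sbbsDbsDbs => sbbssbsDbs   [D -> s]
sbbssbsDbs => sbbssbssbs   [D -> s]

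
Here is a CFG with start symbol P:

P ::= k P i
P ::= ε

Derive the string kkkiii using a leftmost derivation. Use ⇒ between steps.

P ⇒ kPi ⇒ kkPii ⇒ kkkPiii ⇒ kkkiii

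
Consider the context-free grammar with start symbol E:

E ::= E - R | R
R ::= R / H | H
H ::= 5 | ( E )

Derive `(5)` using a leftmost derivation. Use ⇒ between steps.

E ⇒ R   [E ::= R]
R ⇒ H   [R ::= H]
H ⇒ (E)   [H ::= ( E )]
(E) ⇒ (R)   [E ::= R]
(R) ⇒ (H)   [R ::= H]
(H) ⇒ (5)   [H ::= 5]

E ⇒ R ⇒ H ⇒ (E) ⇒ (R) ⇒ (H) ⇒ (5)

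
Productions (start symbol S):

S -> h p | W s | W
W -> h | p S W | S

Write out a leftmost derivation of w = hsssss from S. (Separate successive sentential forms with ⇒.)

S ⇒ Ws   [S -> W s]
Ws ⇒ Ss   [W -> S]
Ss ⇒ Wss   [S -> W s]
Wss ⇒ Sss   [W -> S]
Sss ⇒ Wsss   [S -> W s]
Wsss ⇒ Ssss   [W -> S]
Ssss ⇒ Wssss   [S -> W s]
Wssss ⇒ Sssss   [W -> S]
Sssss ⇒ Wsssss   [S -> W s]
Wsssss ⇒ hsssss   [W -> h]

S ⇒ Ws ⇒ Ss ⇒ Wss ⇒ Sss ⇒ Wsss ⇒ Ssss ⇒ Wssss ⇒ Sssss ⇒ Wsssss ⇒ hsssss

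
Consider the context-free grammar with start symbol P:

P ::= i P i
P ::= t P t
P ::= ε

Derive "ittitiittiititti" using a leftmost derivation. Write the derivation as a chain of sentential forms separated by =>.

P=>iPi=>itPti=>ittPtti=>ittiPitti=>ittitPtitti=>ittitiPititti=>ittitiiPiititti=>ittitiitPtiititti=>ittitiittiititti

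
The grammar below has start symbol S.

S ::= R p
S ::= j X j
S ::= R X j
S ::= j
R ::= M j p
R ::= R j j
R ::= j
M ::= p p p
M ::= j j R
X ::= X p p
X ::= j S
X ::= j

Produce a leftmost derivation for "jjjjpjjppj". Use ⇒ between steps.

S ⇒ RXj ⇒ MjpXj ⇒ jjRjpXj ⇒ jjjjpXj ⇒ jjjjpXppj ⇒ jjjjpjSppj ⇒ jjjjpjjppj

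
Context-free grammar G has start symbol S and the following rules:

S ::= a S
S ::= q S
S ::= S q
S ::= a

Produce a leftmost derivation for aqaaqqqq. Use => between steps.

S => aS => aSq => aSqq => aqSqq => aqSqqq => aqaSqqq => aqaSqqqq => aqaaqqqq

S => aS   [S ::= a S]
aS => aSq   [S ::= S q]
aSq => aSqq   [S ::= S q]
aSqq => aqSqq   [S ::= q S]
aqSqq => aqSqqq   [S ::= S q]
aqSqqq => aqaSqqq   [S ::= a S]
aqaSqqq => aqaSqqqq   [S ::= S q]
aqaSqqqq => aqaaqqqq   [S ::= a]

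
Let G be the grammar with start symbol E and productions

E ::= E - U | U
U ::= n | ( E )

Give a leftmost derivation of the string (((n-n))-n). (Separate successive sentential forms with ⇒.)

E⇒U⇒(E)⇒(E-U)⇒(U-U)⇒((E)-U)⇒((U)-U)⇒(((E))-U)⇒(((E-U))-U)⇒(((U-U))-U)⇒(((n-U))-U)⇒(((n-n))-U)⇒(((n-n))-n)

E ⇒ U   [E ::= U]
U ⇒ (E)   [U ::= ( E )]
(E) ⇒ (E-U)   [E ::= E - U]
(E-U) ⇒ (U-U)   [E ::= U]
(U-U) ⇒ ((E)-U)   [U ::= ( E )]
((E)-U) ⇒ ((U)-U)   [E ::= U]
((U)-U) ⇒ (((E))-U)   [U ::= ( E )]
(((E))-U) ⇒ (((E-U))-U)   [E ::= E - U]
(((E-U))-U) ⇒ (((U-U))-U)   [E ::= U]
(((U-U))-U) ⇒ (((n-U))-U)   [U ::= n]
(((n-U))-U) ⇒ (((n-n))-U)   [U ::= n]
(((n-n))-U) ⇒ (((n-n))-n)   [U ::= n]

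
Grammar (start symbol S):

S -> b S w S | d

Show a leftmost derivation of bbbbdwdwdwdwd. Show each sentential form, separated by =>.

S=>bSwS=>bbSwSwS=>bbbSwSwSwS=>bbbbSwSwSwSwS=>bbbbdwSwSwSwS=>bbbbdwdwSwSwS=>bbbbdwdwdwSwS=>bbbbdwdwdwdwS=>bbbbdwdwdwdwd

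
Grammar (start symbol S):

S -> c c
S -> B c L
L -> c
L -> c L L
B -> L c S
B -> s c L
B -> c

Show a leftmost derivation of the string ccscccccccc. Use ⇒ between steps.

S ⇒ BcL ⇒ LcScL ⇒ ccScL ⇒ ccBcLcL ⇒ ccscLcLcL ⇒ ccscccLcL ⇒ ccsccccLLcL ⇒ ccscccccLcL ⇒ ccscccccccL ⇒ ccscccccccc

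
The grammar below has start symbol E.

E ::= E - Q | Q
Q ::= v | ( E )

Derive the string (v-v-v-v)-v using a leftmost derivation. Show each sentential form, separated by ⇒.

E ⇒ E-Q   [E ::= E - Q]
E-Q ⇒ Q-Q   [E ::= Q]
Q-Q ⇒ (E)-Q   [Q ::= ( E )]
(E)-Q ⇒ (E-Q)-Q   [E ::= E - Q]
(E-Q)-Q ⇒ (E-Q-Q)-Q   [E ::= E - Q]
(E-Q-Q)-Q ⇒ (E-Q-Q-Q)-Q   [E ::= E - Q]
(E-Q-Q-Q)-Q ⇒ (Q-Q-Q-Q)-Q   [E ::= Q]
(Q-Q-Q-Q)-Q ⇒ (v-Q-Q-Q)-Q   [Q ::= v]
(v-Q-Q-Q)-Q ⇒ (v-v-Q-Q)-Q   [Q ::= v]
(v-v-Q-Q)-Q ⇒ (v-v-v-Q)-Q   [Q ::= v]
(v-v-v-Q)-Q ⇒ (v-v-v-v)-Q   [Q ::= v]
(v-v-v-v)-Q ⇒ (v-v-v-v)-v   [Q ::= v]

E ⇒ E-Q ⇒ Q-Q ⇒ (E)-Q ⇒ (E-Q)-Q ⇒ (E-Q-Q)-Q ⇒ (E-Q-Q-Q)-Q ⇒ (Q-Q-Q-Q)-Q ⇒ (v-Q-Q-Q)-Q ⇒ (v-v-Q-Q)-Q ⇒ (v-v-v-Q)-Q ⇒ (v-v-v-v)-Q ⇒ (v-v-v-v)-v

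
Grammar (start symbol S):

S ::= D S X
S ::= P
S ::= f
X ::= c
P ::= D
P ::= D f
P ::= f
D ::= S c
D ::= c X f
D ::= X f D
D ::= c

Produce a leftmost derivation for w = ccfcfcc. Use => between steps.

S => DSX   [S ::= D S X]
DSX => cSX   [D ::= c]
cSX => cDSXX   [S ::= D S X]
cDSXX => cXfDSXX   [D ::= X f D]
cXfDSXX => ccfDSXX   [X ::= c]
ccfDSXX => ccfcSXX   [D ::= c]
ccfcSXX => ccfcfXX   [S ::= f]
ccfcfXX => ccfcfcX   [X ::= c]
ccfcfcX => ccfcfcc   [X ::= c]

S => DSX => cSX => cDSXX => cXfDSXX => ccfDSXX => ccfcSXX => ccfcfXX => ccfcfcX => ccfcfcc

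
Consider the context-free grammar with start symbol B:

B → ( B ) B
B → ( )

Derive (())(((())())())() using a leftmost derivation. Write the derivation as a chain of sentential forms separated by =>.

B=>(B)B=>(())B=>(())(B)B=>(())((B)B)B=>(())(((B)B)B)B=>(())(((())B)B)B=>(())(((())())B)B=>(())(((())())())B=>(())(((())())())()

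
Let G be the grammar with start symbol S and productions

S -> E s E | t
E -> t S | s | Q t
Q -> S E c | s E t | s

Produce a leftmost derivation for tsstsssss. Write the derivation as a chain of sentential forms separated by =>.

S=>EsE=>tSsE=>tEsEsE=>tssEsE=>tsstSsE=>tsstEsEsE=>tsstssEsE=>tsstssssE=>tsstsssss

S => EsE   [S -> E s E]
EsE => tSsE   [E -> t S]
tSsE => tEsEsE   [S -> E s E]
tEsEsE => tssEsE   [E -> s]
tssEsE => tsstSsE   [E -> t S]
tsstSsE => tsstEsEsE   [S -> E s E]
tsstEsEsE => tsstssEsE   [E -> s]
tsstssEsE => tsstssssE   [E -> s]
tsstssssE => tsstsssss   [E -> s]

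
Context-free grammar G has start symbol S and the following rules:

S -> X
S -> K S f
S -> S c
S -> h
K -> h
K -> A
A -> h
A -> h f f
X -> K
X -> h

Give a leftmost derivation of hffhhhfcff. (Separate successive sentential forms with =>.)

S => KSf   [S -> K S f]
KSf => ASf   [K -> A]
ASf => hffSf   [A -> h f f]
hffSf => hffKSff   [S -> K S f]
hffKSff => hffhSff   [K -> h]
hffhSff => hffhScff   [S -> S c]
hffhScff => hffhKSfcff   [S -> K S f]
hffhKSfcff => hffhhSfcff   [K -> h]
hffhhSfcff => hffhhhfcff   [S -> h]

S=>KSf=>ASf=>hffSf=>hffKSff=>hffhSff=>hffhScff=>hffhKSfcff=>hffhhSfcff=>hffhhhfcff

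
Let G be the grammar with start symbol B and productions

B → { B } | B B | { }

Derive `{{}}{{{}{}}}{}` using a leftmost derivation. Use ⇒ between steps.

B⇒BB⇒{B}B⇒{{}}B⇒{{}}BB⇒{{}}{B}B⇒{{}}{{B}}B⇒{{}}{{BB}}B⇒{{}}{{{}B}}B⇒{{}}{{{}{}}}B⇒{{}}{{{}{}}}{}

B ⇒ BB   [B → B B]
BB ⇒ {B}B   [B → { B }]
{B}B ⇒ {{}}B   [B → { }]
{{}}B ⇒ {{}}BB   [B → B B]
{{}}BB ⇒ {{}}{B}B   [B → { B }]
{{}}{B}B ⇒ {{}}{{B}}B   [B → { B }]
{{}}{{B}}B ⇒ {{}}{{BB}}B   [B → B B]
{{}}{{BB}}B ⇒ {{}}{{{}B}}B   [B → { }]
{{}}{{{}B}}B ⇒ {{}}{{{}{}}}B   [B → { }]
{{}}{{{}{}}}B ⇒ {{}}{{{}{}}}{}   [B → { }]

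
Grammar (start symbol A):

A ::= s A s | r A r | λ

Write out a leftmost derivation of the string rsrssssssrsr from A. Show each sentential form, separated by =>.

A => rAr => rsAsr => rsrArsr => rsrsAsrsr => rsrssAssrsr => rsrsssAsssrsr => rsrssssssrsr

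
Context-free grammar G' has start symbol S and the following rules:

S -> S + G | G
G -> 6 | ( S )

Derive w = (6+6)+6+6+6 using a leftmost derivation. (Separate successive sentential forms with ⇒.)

S ⇒ S+G ⇒ S+G+G ⇒ S+G+G+G ⇒ G+G+G+G ⇒ (S)+G+G+G ⇒ (S+G)+G+G+G ⇒ (G+G)+G+G+G ⇒ (6+G)+G+G+G ⇒ (6+6)+G+G+G ⇒ (6+6)+6+G+G ⇒ (6+6)+6+6+G ⇒ (6+6)+6+6+6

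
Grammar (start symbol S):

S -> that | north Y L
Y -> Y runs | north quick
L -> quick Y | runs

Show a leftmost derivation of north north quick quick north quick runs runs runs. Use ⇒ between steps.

S ⇒ north Y L ⇒ north north quick L ⇒ north north quick quick Y ⇒ north north quick quick Y runs ⇒ north north quick quick Y runs runs ⇒ north north quick quick Y runs runs runs ⇒ north north quick quick north quick runs runs runs

S ⇒ north Y L   [S -> north Y L]
north Y L ⇒ north north quick L   [Y -> north quick]
north north quick L ⇒ north north quick quick Y   [L -> quick Y]
north north quick quick Y ⇒ north north quick quick Y runs   [Y -> Y runs]
north north quick quick Y runs ⇒ north north quick quick Y runs runs   [Y -> Y runs]
north north quick quick Y runs runs ⇒ north north quick quick Y runs runs runs   [Y -> Y runs]
north north quick quick Y runs runs runs ⇒ north north quick quick north quick runs runs runs   [Y -> north quick]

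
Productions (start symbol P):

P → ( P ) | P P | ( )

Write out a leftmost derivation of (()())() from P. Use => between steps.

P => PP => (P)P => (PP)P => (()P)P => (()())P => (()())()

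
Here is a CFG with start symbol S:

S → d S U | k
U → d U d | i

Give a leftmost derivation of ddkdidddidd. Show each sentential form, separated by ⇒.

S ⇒ dSU   [S → d S U]
dSU ⇒ ddSUU   [S → d S U]
ddSUU ⇒ ddkUU   [S → k]
ddkUU ⇒ ddkdUdU   [U → d U d]
ddkdUdU ⇒ ddkdidU   [U → i]
ddkdidU ⇒ ddkdiddUd   [U → d U d]
ddkdiddUd ⇒ ddkdidddUdd   [U → d U d]
ddkdidddUdd ⇒ ddkdidddidd   [U → i]

S ⇒ dSU ⇒ ddSUU ⇒ ddkUU ⇒ ddkdUdU ⇒ ddkdidU ⇒ ddkdiddUd ⇒ ddkdidddUdd ⇒ ddkdidddidd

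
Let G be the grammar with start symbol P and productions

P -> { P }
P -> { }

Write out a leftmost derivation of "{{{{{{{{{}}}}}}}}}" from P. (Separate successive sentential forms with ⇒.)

P ⇒ {P}   [P -> { P }]
{P} ⇒ {{P}}   [P -> { P }]
{{P}} ⇒ {{{P}}}   [P -> { P }]
{{{P}}} ⇒ {{{{P}}}}   [P -> { P }]
{{{{P}}}} ⇒ {{{{{P}}}}}   [P -> { P }]
{{{{{P}}}}} ⇒ {{{{{{P}}}}}}   [P -> { P }]
{{{{{{P}}}}}} ⇒ {{{{{{{P}}}}}}}   [P -> { P }]
{{{{{{{P}}}}}}} ⇒ {{{{{{{{P}}}}}}}}   [P -> { P }]
{{{{{{{{P}}}}}}}} ⇒ {{{{{{{{{}}}}}}}}}   [P -> { }]

P ⇒ {P} ⇒ {{P}} ⇒ {{{P}}} ⇒ {{{{P}}}} ⇒ {{{{{P}}}}} ⇒ {{{{{{P}}}}}} ⇒ {{{{{{{P}}}}}}} ⇒ {{{{{{{{P}}}}}}}} ⇒ {{{{{{{{{}}}}}}}}}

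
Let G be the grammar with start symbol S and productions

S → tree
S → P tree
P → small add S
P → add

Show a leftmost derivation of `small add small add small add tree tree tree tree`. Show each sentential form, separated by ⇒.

S ⇒ P tree ⇒ small add S tree ⇒ small add P tree tree ⇒ small add small add S tree tree ⇒ small add small add P tree tree tree ⇒ small add small add small add S tree tree tree ⇒ small add small add small add tree tree tree tree

S ⇒ P tree   [S → P tree]
P tree ⇒ small add S tree   [P → small add S]
small add S tree ⇒ small add P tree tree   [S → P tree]
small add P tree tree ⇒ small add small add S tree tree   [P → small add S]
small add small add S tree tree ⇒ small add small add P tree tree tree   [S → P tree]
small add small add P tree tree tree ⇒ small add small add small add S tree tree tree   [P → small add S]
small add small add small add S tree tree tree ⇒ small add small add small add tree tree tree tree   [S → tree]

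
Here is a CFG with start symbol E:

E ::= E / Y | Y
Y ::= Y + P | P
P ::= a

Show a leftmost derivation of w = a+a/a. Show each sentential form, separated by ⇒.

E ⇒ E/Y   [E ::= E / Y]
E/Y ⇒ Y/Y   [E ::= Y]
Y/Y ⇒ Y+P/Y   [Y ::= Y + P]
Y+P/Y ⇒ P+P/Y   [Y ::= P]
P+P/Y ⇒ a+P/Y   [P ::= a]
a+P/Y ⇒ a+a/Y   [P ::= a]
a+a/Y ⇒ a+a/P   [Y ::= P]
a+a/P ⇒ a+a/a   [P ::= a]

E ⇒ E/Y ⇒ Y/Y ⇒ Y+P/Y ⇒ P+P/Y ⇒ a+P/Y ⇒ a+a/Y ⇒ a+a/P ⇒ a+a/a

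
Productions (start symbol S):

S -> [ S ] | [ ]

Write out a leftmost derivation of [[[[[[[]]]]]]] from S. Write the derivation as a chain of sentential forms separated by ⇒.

S ⇒ [S] ⇒ [[S]] ⇒ [[[S]]] ⇒ [[[[S]]]] ⇒ [[[[[S]]]]] ⇒ [[[[[[S]]]]]] ⇒ [[[[[[[]]]]]]]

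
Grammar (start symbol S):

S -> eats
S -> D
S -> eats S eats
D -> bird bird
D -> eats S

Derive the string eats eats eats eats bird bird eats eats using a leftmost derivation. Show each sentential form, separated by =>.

S => D => eats S => eats D => eats eats S => eats eats eats S eats => eats eats eats eats S eats eats => eats eats eats eats D eats eats => eats eats eats eats bird bird eats eats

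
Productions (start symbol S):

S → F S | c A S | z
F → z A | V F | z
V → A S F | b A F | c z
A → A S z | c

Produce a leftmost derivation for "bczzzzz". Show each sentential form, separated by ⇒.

S⇒FS⇒VFS⇒bAFFS⇒bASzFFS⇒bcSzFFS⇒bczzFFS⇒bczzzFS⇒bczzzzS⇒bczzzzz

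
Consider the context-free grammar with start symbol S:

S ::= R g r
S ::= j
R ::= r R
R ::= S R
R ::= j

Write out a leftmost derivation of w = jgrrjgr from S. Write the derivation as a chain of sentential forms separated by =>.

S=>Rgr=>SRgr=>RgrRgr=>jgrRgr=>jgrrRgr=>jgrrjgr

S => Rgr   [S ::= R g r]
Rgr => SRgr   [R ::= S R]
SRgr => RgrRgr   [S ::= R g r]
RgrRgr => jgrRgr   [R ::= j]
jgrRgr => jgrrRgr   [R ::= r R]
jgrrRgr => jgrrjgr   [R ::= j]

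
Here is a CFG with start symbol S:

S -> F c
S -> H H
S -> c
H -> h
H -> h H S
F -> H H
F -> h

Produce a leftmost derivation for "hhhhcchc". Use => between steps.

S=>Fc=>HHc=>hHSHc=>hhHSSHc=>hhhSSHc=>hhhFcSHc=>hhhhcSHc=>hhhhccHc=>hhhhcchc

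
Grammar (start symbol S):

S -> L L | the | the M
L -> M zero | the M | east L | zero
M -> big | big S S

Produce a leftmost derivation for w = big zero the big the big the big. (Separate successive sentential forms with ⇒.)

S ⇒ L L ⇒ M zero L ⇒ big zero L ⇒ big zero the M ⇒ big zero the big S S ⇒ big zero the big the M S ⇒ big zero the big the big S ⇒ big zero the big the big the M ⇒ big zero the big the big the big

S ⇒ L L   [S -> L L]
L L ⇒ M zero L   [L -> M zero]
M zero L ⇒ big zero L   [M -> big]
big zero L ⇒ big zero the M   [L -> the M]
big zero the M ⇒ big zero the big S S   [M -> big S S]
big zero the big S S ⇒ big zero the big the M S   [S -> the M]
big zero the big the M S ⇒ big zero the big the big S   [M -> big]
big zero the big the big S ⇒ big zero the big the big the M   [S -> the M]
big zero the big the big the M ⇒ big zero the big the big the big   [M -> big]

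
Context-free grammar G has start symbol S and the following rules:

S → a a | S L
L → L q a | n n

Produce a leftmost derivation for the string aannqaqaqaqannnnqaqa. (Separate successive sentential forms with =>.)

S=>SL=>SLL=>SLLL=>aaLLL=>aaLqaLL=>aaLqaqaLL=>aaLqaqaqaLL=>aaLqaqaqaqaLL=>aannqaqaqaqaLL=>aannqaqaqaqannL=>aannqaqaqaqannLqa=>aannqaqaqaqannLqaqa=>aannqaqaqaqannnnqaqa

S => SL   [S → S L]
SL => SLL   [S → S L]
SLL => SLLL   [S → S L]
SLLL => aaLLL   [S → a a]
aaLLL => aaLqaLL   [L → L q a]
aaLqaLL => aaLqaqaLL   [L → L q a]
aaLqaqaLL => aaLqaqaqaLL   [L → L q a]
aaLqaqaqaLL => aaLqaqaqaqaLL   [L → L q a]
aaLqaqaqaqaLL => aannqaqaqaqaLL   [L → n n]
aannqaqaqaqaLL => aannqaqaqaqannL   [L → n n]
aannqaqaqaqannL => aannqaqaqaqannLqa   [L → L q a]
aannqaqaqaqannLqa => aannqaqaqaqannLqaqa   [L → L q a]
aannqaqaqaqannLqaqa => aannqaqaqaqannnnqaqa   [L → n n]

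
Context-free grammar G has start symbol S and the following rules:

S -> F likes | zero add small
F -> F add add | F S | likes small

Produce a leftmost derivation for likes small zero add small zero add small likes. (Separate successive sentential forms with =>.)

S => F likes => F S likes => F S S likes => likes small S S likes => likes small zero add small S likes => likes small zero add small zero add small likes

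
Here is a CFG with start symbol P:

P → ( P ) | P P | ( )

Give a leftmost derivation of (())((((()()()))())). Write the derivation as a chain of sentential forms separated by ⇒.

P ⇒ PP   [P → P P]
PP ⇒ (P)P   [P → ( P )]
(P)P ⇒ (())P   [P → ( )]
(())P ⇒ (())(P)   [P → ( P )]
(())(P) ⇒ (())((P))   [P → ( P )]
(())((P)) ⇒ (())((PP))   [P → P P]
(())((PP)) ⇒ (())(((P)P))   [P → ( P )]
(())(((P)P)) ⇒ (())((((P))P))   [P → ( P )]
(())((((P))P)) ⇒ (())((((PP))P))   [P → P P]
(())((((PP))P)) ⇒ (())((((PPP))P))   [P → P P]
(())((((PPP))P)) ⇒ (())((((()PP))P))   [P → ( )]
(())((((()PP))P)) ⇒ (())((((()()P))P))   [P → ( )]
(())((((()()P))P)) ⇒ (())((((()()()))P))   [P → ( )]
(())((((()()()))P)) ⇒ (())((((()()()))()))   [P → ( )]

P⇒PP⇒(P)P⇒(())P⇒(())(P)⇒(())((P))⇒(())((PP))⇒(())(((P)P))⇒(())((((P))P))⇒(())((((PP))P))⇒(())((((PPP))P))⇒(())((((()PP))P))⇒(())((((()()P))P))⇒(())((((()()()))P))⇒(())((((()()()))()))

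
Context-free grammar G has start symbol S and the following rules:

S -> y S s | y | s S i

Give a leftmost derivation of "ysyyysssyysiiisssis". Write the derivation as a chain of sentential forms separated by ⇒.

S ⇒ ySs   [S -> y S s]
ySs ⇒ ysSis   [S -> s S i]
ysSis ⇒ ysySsis   [S -> y S s]
ysySsis ⇒ ysyySssis   [S -> y S s]
ysyySssis ⇒ ysyyySsssis   [S -> y S s]
ysyyySsssis ⇒ ysyyysSisssis   [S -> s S i]
ysyyysSisssis ⇒ ysyyyssSiisssis   [S -> s S i]
ysyyyssSiisssis ⇒ ysyyysssSiiisssis   [S -> s S i]
ysyyysssSiiisssis ⇒ ysyyysssySsiiisssis   [S -> y S s]
ysyyysssySsiiisssis ⇒ ysyyysssyysiiisssis   [S -> y]

S⇒ySs⇒ysSis⇒ysySsis⇒ysyySssis⇒ysyyySsssis⇒ysyyysSisssis⇒ysyyyssSiisssis⇒ysyyysssSiiisssis⇒ysyyysssySsiiisssis⇒ysyyysssyysiiisssis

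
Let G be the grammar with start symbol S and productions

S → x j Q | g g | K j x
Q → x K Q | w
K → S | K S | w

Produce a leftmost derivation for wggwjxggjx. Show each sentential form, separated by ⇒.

S ⇒ Kjx   [S → K j x]
Kjx ⇒ KSjx   [K → K S]
KSjx ⇒ KSSjx   [K → K S]
KSSjx ⇒ KSSSjx   [K → K S]
KSSSjx ⇒ wSSSjx   [K → w]
wSSSjx ⇒ wggSSjx   [S → g g]
wggSSjx ⇒ wggKjxSjx   [S → K j x]
wggKjxSjx ⇒ wggwjxSjx   [K → w]
wggwjxSjx ⇒ wggwjxggjx   [S → g g]

S ⇒ Kjx ⇒ KSjx ⇒ KSSjx ⇒ KSSSjx ⇒ wSSSjx ⇒ wggSSjx ⇒ wggKjxSjx ⇒ wggwjxSjx ⇒ wggwjxggjx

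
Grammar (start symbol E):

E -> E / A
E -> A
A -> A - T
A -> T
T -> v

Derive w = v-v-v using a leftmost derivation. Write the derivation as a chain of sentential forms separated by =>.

E => A => A-T => A-T-T => T-T-T => v-T-T => v-v-T => v-v-v

E => A   [E -> A]
A => A-T   [A -> A - T]
A-T => A-T-T   [A -> A - T]
A-T-T => T-T-T   [A -> T]
T-T-T => v-T-T   [T -> v]
v-T-T => v-v-T   [T -> v]
v-v-T => v-v-v   [T -> v]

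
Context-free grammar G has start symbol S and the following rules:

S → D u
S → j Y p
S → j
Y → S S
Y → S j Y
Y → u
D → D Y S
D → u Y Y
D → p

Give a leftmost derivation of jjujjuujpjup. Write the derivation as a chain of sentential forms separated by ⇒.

S ⇒ jYp ⇒ jSjYp ⇒ jjYpjYp ⇒ jjSSpjYp ⇒ jjDuSpjYp ⇒ jjuYYuSpjYp ⇒ jjuSSYuSpjYp ⇒ jjujSYuSpjYp ⇒ jjujjYuSpjYp ⇒ jjujjuuSpjYp ⇒ jjujjuujpjYp ⇒ jjujjuujpjup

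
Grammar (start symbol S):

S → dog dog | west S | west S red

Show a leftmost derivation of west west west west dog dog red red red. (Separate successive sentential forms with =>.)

S => west S => west west S red => west west west S red red => west west west west S red red red => west west west west dog dog red red red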